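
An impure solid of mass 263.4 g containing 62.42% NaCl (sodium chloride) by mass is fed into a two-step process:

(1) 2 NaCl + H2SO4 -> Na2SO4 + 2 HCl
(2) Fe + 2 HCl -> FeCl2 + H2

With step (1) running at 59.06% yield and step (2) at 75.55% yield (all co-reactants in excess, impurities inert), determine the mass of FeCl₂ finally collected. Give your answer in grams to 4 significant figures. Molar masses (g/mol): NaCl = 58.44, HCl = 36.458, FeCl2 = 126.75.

79.56 g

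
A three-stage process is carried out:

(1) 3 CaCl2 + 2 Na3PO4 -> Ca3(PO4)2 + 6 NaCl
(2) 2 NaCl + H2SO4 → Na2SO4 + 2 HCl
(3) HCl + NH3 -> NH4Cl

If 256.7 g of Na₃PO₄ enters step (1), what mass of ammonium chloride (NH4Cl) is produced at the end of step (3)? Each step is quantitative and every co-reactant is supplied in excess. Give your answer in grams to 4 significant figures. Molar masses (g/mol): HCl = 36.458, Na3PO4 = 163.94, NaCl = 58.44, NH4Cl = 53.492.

251.3 g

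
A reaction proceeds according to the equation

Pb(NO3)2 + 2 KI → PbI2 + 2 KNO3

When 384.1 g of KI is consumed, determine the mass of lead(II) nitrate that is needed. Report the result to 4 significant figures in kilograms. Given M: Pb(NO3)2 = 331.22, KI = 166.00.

n(KI) = 384.10 g / 166.00 g/mol = 2.3139 mol.
From the equation the KI:Pb(NO3)2 mole ratio is 2:1, so n(Pb(NO3)2) = 2.3139 × 1/2 = 1.1569 mol.
Mass of Pb(NO3)2 = 1.1569 mol × 331.22 g/mol = 383.20 g.
Converting to kg: 383.20 g = 0.3832 kg.

0.3832 kg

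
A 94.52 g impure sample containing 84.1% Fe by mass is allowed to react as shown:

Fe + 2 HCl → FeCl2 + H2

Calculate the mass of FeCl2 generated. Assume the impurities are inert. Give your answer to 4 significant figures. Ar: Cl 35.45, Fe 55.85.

180.4 g

Mass of pure Fe = 94.52 g × 0.841 = 79.491 g.
M(Fe) = 55.85 g/mol.
M(FeCl2) = 55.85 + 2(35.45) = 126.75 g/mol.
n(Fe) = 79.491 g / 55.85 g/mol = 1.4233 mol.
From the equation the Fe:FeCl2 mole ratio is 1:1, so n(FeCl2) = 1.4233 × 1/1 = 1.4233 mol.
Mass of FeCl2 = 1.4233 mol × 126.75 g/mol = 180.40 g.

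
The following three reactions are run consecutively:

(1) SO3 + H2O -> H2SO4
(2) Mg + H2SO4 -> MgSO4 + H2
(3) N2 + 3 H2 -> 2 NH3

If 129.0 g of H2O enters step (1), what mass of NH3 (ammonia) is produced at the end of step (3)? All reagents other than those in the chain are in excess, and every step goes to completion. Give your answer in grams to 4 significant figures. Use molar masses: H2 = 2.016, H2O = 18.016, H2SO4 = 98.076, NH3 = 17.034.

n(H2O) = 129.0 / 18.016 = 7.1603 mol.
Reaction (1): H2O→H2SO4 ratio 1:1 ⇒ n(H2SO4) = 7.1603 mol.
Reaction (2): H2SO4→H2 ratio 1:1 ⇒ n(H2) = 7.1603 mol.
Reaction (3): H2→NH3 ratio 3:2 ⇒ n(NH3) = 4.7735 mol.
Mass of NH3 = 4.7735 × 17.034 = 81.312 g.

81.31 g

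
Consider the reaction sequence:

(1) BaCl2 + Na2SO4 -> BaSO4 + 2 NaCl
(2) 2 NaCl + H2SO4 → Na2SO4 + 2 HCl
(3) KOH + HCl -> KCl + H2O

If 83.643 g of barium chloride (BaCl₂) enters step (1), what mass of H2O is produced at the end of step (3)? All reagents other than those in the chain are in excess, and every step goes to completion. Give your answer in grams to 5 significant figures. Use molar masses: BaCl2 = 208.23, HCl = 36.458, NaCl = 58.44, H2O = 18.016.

n(BaCl2) = 83.643 / 208.23 = 0.401686 mol.
Reaction (1): BaCl2→NaCl ratio 1:2 ⇒ n(NaCl) = 0.803371 mol.
Reaction (2): NaCl→HCl ratio 2:2 ⇒ n(HCl) = 0.803371 mol.
Reaction (3): HCl→H2O ratio 1:1 ⇒ n(H2O) = 0.803371 mol.
Mass of H2O = 0.803371 × 18.016 = 14.4735 g.

14.474 g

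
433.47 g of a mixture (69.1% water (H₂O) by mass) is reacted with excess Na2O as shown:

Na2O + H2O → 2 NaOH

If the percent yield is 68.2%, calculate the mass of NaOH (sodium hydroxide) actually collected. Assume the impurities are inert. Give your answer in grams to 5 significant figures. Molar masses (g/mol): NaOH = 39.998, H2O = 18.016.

Pure H2O available = 433.47 g × 0.691 = 299.528 g.
n(H2O) = 299.528 g / 18.016 g/mol = 16.6257 mol.
From the equation the H2O:NaOH mole ratio is 1:2, so n(NaOH) = 16.6257 × 2/1 = 33.2513 mol.
Mass of NaOH = 33.2513 mol × 39.998 g/mol = 1329.99 g.
Actual mass collected = 1329.99 g × 0.682 = 907.050 g.

907.05 g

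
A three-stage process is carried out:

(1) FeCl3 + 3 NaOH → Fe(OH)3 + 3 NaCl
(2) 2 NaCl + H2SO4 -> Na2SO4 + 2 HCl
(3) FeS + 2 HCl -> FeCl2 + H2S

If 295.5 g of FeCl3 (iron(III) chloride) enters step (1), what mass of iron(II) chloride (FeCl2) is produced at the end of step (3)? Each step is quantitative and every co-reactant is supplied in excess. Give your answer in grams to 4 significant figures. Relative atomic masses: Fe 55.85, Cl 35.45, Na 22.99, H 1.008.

M(FeCl3) = 55.85 + 3(35.45) = 162.20 g/mol.
M(FeCl2) = 55.85 + 2(35.45) = 126.75 g/mol.
n(FeCl3) = 295.5 / 162.20 = 1.8218 mol.
Reaction (1): FeCl3→NaCl ratio 1:3 ⇒ n(NaCl) = 5.4655 mol.
Reaction (2): NaCl→HCl ratio 2:2 ⇒ n(HCl) = 5.4655 mol.
Reaction (3): HCl→FeCl2 ratio 2:1 ⇒ n(FeCl2) = 2.7327 mol.
Mass of FeCl2 = 2.7327 × 126.75 = 346.37 g.

346.4 g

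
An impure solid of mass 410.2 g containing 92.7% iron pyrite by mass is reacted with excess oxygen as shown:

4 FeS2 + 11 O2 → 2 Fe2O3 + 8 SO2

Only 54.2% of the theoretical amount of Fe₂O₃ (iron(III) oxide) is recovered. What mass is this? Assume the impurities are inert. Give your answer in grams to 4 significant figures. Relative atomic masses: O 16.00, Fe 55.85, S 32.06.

137.2 g

Pure FeS2 available = 410.2 g × 0.927 = 380.26 g.
M(FeS2) = 55.85 + 2(32.06) = 119.97 g/mol.
M(Fe2O3) = 2(55.85) + 3(16.00) = 159.70 g/mol.
n(FeS2) = 380.26 g / 119.97 g/mol = 3.1696 mol.
From the equation the FeS2:Fe2O3 mole ratio is 4:2, so n(Fe2O3) = 3.1696 × 2/4 = 1.5848 mol.
Mass of Fe2O3 = 1.5848 mol × 159.70 g/mol = 253.09 g.
Actual mass collected = 253.09 g × 0.542 = 137.18 g.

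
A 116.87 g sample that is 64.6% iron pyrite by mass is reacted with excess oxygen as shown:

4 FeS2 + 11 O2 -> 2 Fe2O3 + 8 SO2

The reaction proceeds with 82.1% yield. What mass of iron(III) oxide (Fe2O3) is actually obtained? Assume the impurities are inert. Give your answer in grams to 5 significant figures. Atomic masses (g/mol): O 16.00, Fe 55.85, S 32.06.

41.255 g

Pure FeS2 available = 116.87 g × 0.646 = 75.4980 g.
M(FeS2) = 55.85 + 2(32.06) = 119.97 g/mol.
M(Fe2O3) = 2(55.85) + 3(16.00) = 159.70 g/mol.
n(FeS2) = 75.4980 g / 119.97 g/mol = 0.629307 mol.
From the equation the FeS2:Fe2O3 mole ratio is 4:2, so n(Fe2O3) = 0.629307 × 2/4 = 0.314654 mol.
Mass of Fe2O3 = 0.314654 mol × 159.70 g/mol = 50.2502 g.
Actual mass collected = 50.2502 g × 0.821 = 41.2554 g.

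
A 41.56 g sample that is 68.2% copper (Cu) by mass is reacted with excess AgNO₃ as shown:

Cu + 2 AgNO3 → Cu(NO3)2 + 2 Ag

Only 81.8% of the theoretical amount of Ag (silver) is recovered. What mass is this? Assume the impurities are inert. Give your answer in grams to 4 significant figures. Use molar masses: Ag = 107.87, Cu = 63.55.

78.71 g

Pure Cu available = 41.56 g × 0.682 = 28.344 g.
n(Cu) = 28.344 g / 63.55 g/mol = 0.44601 mol.
From the equation the Cu:Ag mole ratio is 1:2, so n(Ag) = 0.44601 × 2/1 = 0.89202 mol.
Mass of Ag = 0.89202 mol × 107.87 g/mol = 96.222 g.
Actual mass collected = 96.222 g × 0.818 = 78.710 g.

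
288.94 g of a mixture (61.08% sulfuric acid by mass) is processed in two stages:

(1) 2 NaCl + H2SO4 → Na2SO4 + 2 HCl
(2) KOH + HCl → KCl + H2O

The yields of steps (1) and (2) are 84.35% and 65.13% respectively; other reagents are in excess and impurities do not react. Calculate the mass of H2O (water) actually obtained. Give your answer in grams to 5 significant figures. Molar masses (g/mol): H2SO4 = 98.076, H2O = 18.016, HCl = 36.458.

Pure H2SO4 = 288.94 × 0.6108 = 176.485 g.
n(H2SO4) = 176.485 / 98.076 = 1.79947 mol.
Step 1 (H2SO4:HCl = 1:2): theoretical n(HCl) = 3.59893 mol; at 84.35% yield, n(HCl) = 3.03570 mol.
Step 2 (HCl:H2O = 1:1): theoretical n(H2O) = 3.03570 mol, so theoretical mass = 3.03570 × 18.016 = 54.6912 g.
At 65.13% yield, actual mass of H2O = 54.6912 × 0.6513 = 35.6204 g.

35.620 g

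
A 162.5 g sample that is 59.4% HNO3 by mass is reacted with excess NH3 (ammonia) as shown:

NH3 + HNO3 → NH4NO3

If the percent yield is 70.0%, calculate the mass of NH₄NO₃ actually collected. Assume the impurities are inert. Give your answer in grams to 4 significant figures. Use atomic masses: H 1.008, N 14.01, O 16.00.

Pure HNO3 available = 162.5 g × 0.594 = 96.525 g.
M(HNO3) = 1.008 + 14.01 + 3(16.00) = 63.018 g/mol.
M(NH4NO3) = 2(14.01) + 4(1.008) + 3(16.00) = 80.052 g/mol.
n(HNO3) = 96.525 g / 63.018 g/mol = 1.5317 mol.
From the equation the HNO3:NH4NO3 mole ratio is 1:1, so n(NH4NO3) = 1.5317 × 1/1 = 1.5317 mol.
Mass of NH4NO3 = 1.5317 mol × 80.052 g/mol = 122.62 g.
Actual mass collected = 122.62 g × 0.700 = 85.831 g.

85.83 g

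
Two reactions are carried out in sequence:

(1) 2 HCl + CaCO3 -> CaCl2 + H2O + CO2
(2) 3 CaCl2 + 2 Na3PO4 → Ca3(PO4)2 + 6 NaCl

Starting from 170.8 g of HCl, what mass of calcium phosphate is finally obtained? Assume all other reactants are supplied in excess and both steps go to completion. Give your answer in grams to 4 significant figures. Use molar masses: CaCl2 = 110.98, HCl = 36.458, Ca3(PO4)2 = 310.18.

n(HCl) = 170.80 / 36.458 = 4.6848 mol.
Step 1 gives a 2:1 ratio of HCl to CaCl2, so n(CaCl2) = 2.3424 mol.
In step 2 the CaCl2:Ca3(PO4)2 ratio is 3:1, so n(Ca3(PO4)2) = 0.78081 mol.
Mass of Ca3(PO4)2 = 0.78081 × 310.18 = 242.19 g.

242.2 g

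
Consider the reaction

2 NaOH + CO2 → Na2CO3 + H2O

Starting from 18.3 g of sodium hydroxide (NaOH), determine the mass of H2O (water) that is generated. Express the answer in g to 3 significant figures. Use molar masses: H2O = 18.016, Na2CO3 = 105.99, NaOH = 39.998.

n(NaOH) = 18.30 g / 39.998 g/mol = 0.4575 mol.
From the equation the NaOH:H2O mole ratio is 2:1, so n(H2O) = 0.4575 × 1/2 = 0.2288 mol.
Mass of H2O = 0.2288 mol × 18.016 g/mol = 4.121 g.

4.12 g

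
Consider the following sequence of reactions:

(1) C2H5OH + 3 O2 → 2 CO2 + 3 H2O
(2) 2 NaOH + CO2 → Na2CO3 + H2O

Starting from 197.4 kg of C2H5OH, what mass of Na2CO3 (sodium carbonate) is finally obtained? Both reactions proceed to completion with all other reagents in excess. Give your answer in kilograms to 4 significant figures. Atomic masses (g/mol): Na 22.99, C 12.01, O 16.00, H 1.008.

908.3 kg

M(C2H5OH) = 2(12.01) + 6(1.008) + 16.00 = 46.068 g/mol.
M(Na2CO3) = 2(22.99) + 12.01 + 3(16.00) = 105.99 g/mol.
197.4 kg = 197400 g.
n(C2H5OH) = 197400 / 46.068 = 4285.0 mol.
Step 1 gives a 1:2 ratio of C2H5OH to CO2, so n(CO2) = 8569.9 mol.
In step 2 the CO2:Na2CO3 ratio is 1:1, so n(Na2CO3) = 8569.9 mol.
Mass of Na2CO3 = 8569.9 × 105.99 = 908330 g = 908.3 kg.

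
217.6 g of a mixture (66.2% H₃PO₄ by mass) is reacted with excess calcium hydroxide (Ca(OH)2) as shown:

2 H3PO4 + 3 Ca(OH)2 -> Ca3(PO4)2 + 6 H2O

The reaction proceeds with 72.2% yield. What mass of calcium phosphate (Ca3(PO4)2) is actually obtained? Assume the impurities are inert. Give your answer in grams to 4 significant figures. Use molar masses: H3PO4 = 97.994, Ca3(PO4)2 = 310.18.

Pure H3PO4 available = 217.6 g × 0.662 = 144.05 g.
n(H3PO4) = 144.05 g / 97.994 g/mol = 1.4700 mol.
From the equation the H3PO4:Ca3(PO4)2 mole ratio is 2:1, so n(Ca3(PO4)2) = 1.4700 × 1/2 = 0.73500 mol.
Mass of Ca3(PO4)2 = 0.73500 mol × 310.18 g/mol = 227.98 g.
Actual mass collected = 227.98 g × 0.722 = 164.60 g.

164.6 g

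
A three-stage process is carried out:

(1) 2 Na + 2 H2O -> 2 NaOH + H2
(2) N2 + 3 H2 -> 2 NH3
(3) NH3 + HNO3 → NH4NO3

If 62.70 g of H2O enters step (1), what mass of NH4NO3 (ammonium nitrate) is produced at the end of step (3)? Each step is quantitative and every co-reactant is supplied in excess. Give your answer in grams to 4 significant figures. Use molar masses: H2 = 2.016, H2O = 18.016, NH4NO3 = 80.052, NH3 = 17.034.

n(H2O) = 62.70 / 18.016 = 3.4802 mol.
Reaction (1): H2O→H2 ratio 2:1 ⇒ n(H2) = 1.7401 mol.
Reaction (2): H2→NH3 ratio 3:2 ⇒ n(NH3) = 1.1601 mol.
Reaction (3): NH3→NH4NO3 ratio 1:1 ⇒ n(NH4NO3) = 1.1601 mol.
Mass of NH4NO3 = 1.1601 × 80.052 = 92.867 g.

92.87 g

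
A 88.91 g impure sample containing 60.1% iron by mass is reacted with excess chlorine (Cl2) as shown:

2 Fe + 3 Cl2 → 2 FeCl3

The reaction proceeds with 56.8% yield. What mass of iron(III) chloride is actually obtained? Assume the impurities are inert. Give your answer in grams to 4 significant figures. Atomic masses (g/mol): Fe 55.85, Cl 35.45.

Pure Fe available = 88.91 g × 0.601 = 53.435 g.
M(Fe) = 55.85 g/mol.
M(FeCl3) = 55.85 + 3(35.45) = 162.20 g/mol.
n(Fe) = 53.435 g / 55.85 g/mol = 0.95676 mol.
From the equation the Fe:FeCl3 mole ratio is 2:2, so n(FeCl3) = 0.95676 × 2/2 = 0.95676 mol.
Mass of FeCl3 = 0.95676 mol × 162.20 g/mol = 155.19 g.
Actual mass collected = 155.19 g × 0.568 = 88.146 g.

88.15 g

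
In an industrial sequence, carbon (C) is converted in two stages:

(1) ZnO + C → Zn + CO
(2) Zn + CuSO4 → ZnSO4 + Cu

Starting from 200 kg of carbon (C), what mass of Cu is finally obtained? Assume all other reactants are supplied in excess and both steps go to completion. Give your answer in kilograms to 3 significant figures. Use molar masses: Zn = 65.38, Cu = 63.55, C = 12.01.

1060 kg

200 kg = 200000 g.
n(C) = 200000 / 12.01 = 16650 mol.
Step 1 gives a 1:1 ratio of C to Zn, so n(Zn) = 16650 mol.
In step 2 the Zn:Cu ratio is 1:1, so n(Cu) = 16650 mol.
Mass of Cu = 16650 × 63.55 = 1.058 × 10^6 g = 1060 kg.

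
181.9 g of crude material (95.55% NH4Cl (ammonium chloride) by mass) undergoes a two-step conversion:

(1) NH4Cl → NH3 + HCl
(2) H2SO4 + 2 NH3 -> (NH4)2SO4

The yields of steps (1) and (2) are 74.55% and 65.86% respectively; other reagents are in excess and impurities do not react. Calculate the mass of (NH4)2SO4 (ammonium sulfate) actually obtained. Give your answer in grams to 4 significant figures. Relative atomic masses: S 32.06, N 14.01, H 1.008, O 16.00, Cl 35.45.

Pure NH4Cl = 181.9 × 0.9555 = 173.81 g.
M(NH4Cl) = 14.01 + 4(1.008) + 35.45 = 53.492 g/mol.
M((NH4)2SO4) = 2(14.01) + 8(1.008) + 32.06 + 4(16.00) = 132.144 g/mol.
n(NH4Cl) = 173.81 / 53.492 = 3.2492 mol.
Step 1 (NH4Cl:NH3 = 1:1): theoretical n(NH3) = 3.2492 mol; at 74.55% yield, n(NH3) = 2.4223 mol.
Step 2 (NH3:(NH4)2SO4 = 2:1): theoretical n((NH4)2SO4) = 1.2111 mol, so theoretical mass = 1.2111 × 132.144 = 160.04 g.
At 65.86% yield, actual mass of (NH4)2SO4 = 160.04 × 0.6586 = 105.41 g.

105.4 g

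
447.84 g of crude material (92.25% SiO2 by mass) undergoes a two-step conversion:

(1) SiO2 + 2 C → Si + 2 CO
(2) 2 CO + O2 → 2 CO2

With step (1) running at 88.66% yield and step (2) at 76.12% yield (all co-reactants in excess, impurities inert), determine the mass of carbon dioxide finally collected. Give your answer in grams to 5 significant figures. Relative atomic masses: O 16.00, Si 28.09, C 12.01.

Pure SiO2 = 447.84 × 0.9225 = 413.132 g.
M(SiO2) = 28.09 + 2(16.00) = 60.09 g/mol.
M(CO2) = 12.01 + 2(16.00) = 44.01 g/mol.
n(SiO2) = 413.132 / 60.09 = 6.87523 mol.
Step 1 (SiO2:CO = 1:2): theoretical n(CO) = 13.7505 mol; at 88.66% yield, n(CO) = 12.1912 mol.
Step 2 (CO:CO2 = 2:2): theoretical n(CO2) = 12.1912 mol, so theoretical mass = 12.1912 × 44.01 = 536.533 g.
At 76.12% yield, actual mass of CO2 = 536.533 × 0.7612 = 408.409 g.

408.41 g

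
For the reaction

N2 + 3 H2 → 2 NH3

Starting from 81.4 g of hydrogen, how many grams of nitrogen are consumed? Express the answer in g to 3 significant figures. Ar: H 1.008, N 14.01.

377 g

M(H2) = 2(1.008) = 2.016 g/mol.
M(N2) = 2(14.01) = 28.02 g/mol.
n(H2) = 81.40 g / 2.016 g/mol = 40.38 mol.
From the equation the H2:N2 mole ratio is 3:1, so n(N2) = 40.38 × 1/3 = 13.46 mol.
Mass of N2 = 13.46 mol × 28.02 g/mol = 377.1 g.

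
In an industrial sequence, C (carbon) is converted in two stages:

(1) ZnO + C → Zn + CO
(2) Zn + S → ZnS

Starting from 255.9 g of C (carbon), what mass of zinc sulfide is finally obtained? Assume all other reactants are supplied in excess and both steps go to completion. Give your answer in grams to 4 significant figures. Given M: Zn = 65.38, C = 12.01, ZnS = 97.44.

2076 g

n(C) = 255.90 / 12.01 = 21.307 mol.
Step 1 gives a 1:1 ratio of C to Zn, so n(Zn) = 21.307 mol.
In step 2 the Zn:ZnS ratio is 1:1, so n(ZnS) = 21.307 mol.
Mass of ZnS = 21.307 × 97.44 = 2076.2 g.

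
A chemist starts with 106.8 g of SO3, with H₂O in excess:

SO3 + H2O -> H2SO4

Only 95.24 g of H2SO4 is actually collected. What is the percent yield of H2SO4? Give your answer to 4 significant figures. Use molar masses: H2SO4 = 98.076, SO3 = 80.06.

n(SO3) = 106.80 g / 80.06 g/mol = 1.3340 mol.
From the equation the SO3:H2SO4 mole ratio is 1:1, so n(H2SO4) = 1.3340 × 1/1 = 1.3340 mol.
Mass of H2SO4 = 1.3340 mol × 98.076 g/mol = 130.83 g.
This is the theoretical yield. Percent yield = 95.24 g / 130.83 g × 100% = 72.795%.

72.79 %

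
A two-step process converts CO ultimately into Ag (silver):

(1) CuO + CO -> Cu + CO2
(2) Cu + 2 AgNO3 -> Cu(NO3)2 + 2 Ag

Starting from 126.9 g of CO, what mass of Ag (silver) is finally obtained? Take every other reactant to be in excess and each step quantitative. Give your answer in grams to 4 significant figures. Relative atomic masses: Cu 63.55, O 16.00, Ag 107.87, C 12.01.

M(CO) = 12.01 + 16.00 = 28.01 g/mol.
M(Ag) = 107.87 g/mol.
n(CO) = 126.90 / 28.01 = 4.5305 mol.
Step 1 gives a 1:1 ratio of CO to Cu, so n(Cu) = 4.5305 mol.
In step 2 the Cu:Ag ratio is 1:2, so n(Ag) = 9.0610 mol.
Mass of Ag = 9.0610 × 107.87 = 977.42 g.

977.4 g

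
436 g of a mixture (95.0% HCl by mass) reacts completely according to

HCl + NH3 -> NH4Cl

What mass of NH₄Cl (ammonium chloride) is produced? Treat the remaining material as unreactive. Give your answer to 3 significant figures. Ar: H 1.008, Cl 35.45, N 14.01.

608 g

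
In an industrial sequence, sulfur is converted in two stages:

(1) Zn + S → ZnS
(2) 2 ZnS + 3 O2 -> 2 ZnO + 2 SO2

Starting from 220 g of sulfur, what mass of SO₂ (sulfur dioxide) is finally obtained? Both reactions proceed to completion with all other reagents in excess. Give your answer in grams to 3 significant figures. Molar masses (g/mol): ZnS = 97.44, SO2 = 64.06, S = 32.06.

440 g

n(S) = 220.0 / 32.06 = 6.862 mol.
Step 1 gives a 1:1 ratio of S to ZnS, so n(ZnS) = 6.862 mol.
In step 2 the ZnS:SO2 ratio is 2:2, so n(SO2) = 6.862 mol.
Mass of SO2 = 6.862 × 64.06 = 439.6 g.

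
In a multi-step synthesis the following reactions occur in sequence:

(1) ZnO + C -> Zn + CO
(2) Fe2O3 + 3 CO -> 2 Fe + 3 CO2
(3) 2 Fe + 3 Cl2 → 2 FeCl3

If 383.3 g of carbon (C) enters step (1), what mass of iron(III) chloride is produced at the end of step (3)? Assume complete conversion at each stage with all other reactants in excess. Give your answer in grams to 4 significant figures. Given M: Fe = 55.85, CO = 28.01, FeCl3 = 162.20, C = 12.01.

3451 g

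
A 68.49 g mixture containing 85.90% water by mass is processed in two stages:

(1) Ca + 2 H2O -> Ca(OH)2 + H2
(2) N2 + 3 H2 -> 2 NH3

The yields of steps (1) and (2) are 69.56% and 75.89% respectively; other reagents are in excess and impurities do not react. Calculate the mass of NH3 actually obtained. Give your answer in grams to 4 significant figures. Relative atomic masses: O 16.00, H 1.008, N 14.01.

9.788 g

Pure H2O = 68.49 × 0.8590 = 58.833 g.
M(H2O) = 2(1.008) + 16.00 = 18.016 g/mol.
M(NH3) = 14.01 + 3(1.008) = 17.034 g/mol.
n(H2O) = 58.833 / 18.016 = 3.2656 mol.
Step 1 (H2O:H2 = 2:1): theoretical n(H2) = 1.6328 mol; at 69.56% yield, n(H2) = 1.1358 mol.
Step 2 (H2:NH3 = 3:2): theoretical n(NH3) = 0.75718 mol, so theoretical mass = 0.75718 × 17.034 = 12.898 g.
At 75.89% yield, actual mass of NH3 = 12.898 × 0.7589 = 9.7882 g.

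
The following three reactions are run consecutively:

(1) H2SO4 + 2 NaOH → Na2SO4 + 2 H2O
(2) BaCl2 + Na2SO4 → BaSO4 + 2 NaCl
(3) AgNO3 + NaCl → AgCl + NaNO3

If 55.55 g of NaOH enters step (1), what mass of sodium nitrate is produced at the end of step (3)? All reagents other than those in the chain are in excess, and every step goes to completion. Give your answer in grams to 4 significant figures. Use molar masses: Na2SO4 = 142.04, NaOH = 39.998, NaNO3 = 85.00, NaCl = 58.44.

n(NaOH) = 55.55 / 39.998 = 1.3888 mol.
Reaction (1): NaOH→Na2SO4 ratio 2:1 ⇒ n(Na2SO4) = 0.69441 mol.
Reaction (2): Na2SO4→NaCl ratio 1:2 ⇒ n(NaCl) = 1.3888 mol.
Reaction (3): NaCl→NaNO3 ratio 1:1 ⇒ n(NaNO3) = 1.3888 mol.
Mass of NaNO3 = 1.3888 × 85.00 = 118.05 g.

118.0 g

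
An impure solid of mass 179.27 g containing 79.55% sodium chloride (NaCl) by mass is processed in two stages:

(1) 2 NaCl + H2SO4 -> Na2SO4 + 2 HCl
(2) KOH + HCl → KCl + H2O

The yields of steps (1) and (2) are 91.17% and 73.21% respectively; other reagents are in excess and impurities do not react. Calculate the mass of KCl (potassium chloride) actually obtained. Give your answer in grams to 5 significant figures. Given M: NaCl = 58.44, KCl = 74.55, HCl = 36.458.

Pure NaCl = 179.27 × 0.7955 = 142.609 g.
n(NaCl) = 142.609 / 58.44 = 2.44027 mol.
Step 1 (NaCl:HCl = 2:2): theoretical n(HCl) = 2.44027 mol; at 91.17% yield, n(HCl) = 2.22479 mol.
Step 2 (HCl:KCl = 1:1): theoretical n(KCl) = 2.22479 mol, so theoretical mass = 2.22479 × 74.55 = 165.858 g.
At 73.21% yield, actual mass of KCl = 165.858 × 0.7321 = 121.425 g.

121.42 g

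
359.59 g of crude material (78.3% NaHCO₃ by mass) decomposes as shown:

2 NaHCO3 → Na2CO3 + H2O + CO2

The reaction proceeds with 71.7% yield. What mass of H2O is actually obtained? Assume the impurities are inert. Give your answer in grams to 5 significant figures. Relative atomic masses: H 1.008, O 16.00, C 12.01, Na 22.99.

21.647 g

Pure NaHCO3 available = 359.59 g × 0.783 = 281.559 g.
M(NaHCO3) = 22.99 + 1.008 + 12.01 + 3(16.00) = 84.008 g/mol.
M(H2O) = 2(1.008) + 16.00 = 18.016 g/mol.
n(NaHCO3) = 281.559 g / 84.008 g/mol = 3.35157 mol.
From the equation the NaHCO3:H2O mole ratio is 2:1, so n(H2O) = 3.35157 × 1/2 = 1.67579 mol.
Mass of H2O = 1.67579 mol × 18.016 g/mol = 30.1910 g.
Actual mass collected = 30.1910 g × 0.717 = 21.6469 g.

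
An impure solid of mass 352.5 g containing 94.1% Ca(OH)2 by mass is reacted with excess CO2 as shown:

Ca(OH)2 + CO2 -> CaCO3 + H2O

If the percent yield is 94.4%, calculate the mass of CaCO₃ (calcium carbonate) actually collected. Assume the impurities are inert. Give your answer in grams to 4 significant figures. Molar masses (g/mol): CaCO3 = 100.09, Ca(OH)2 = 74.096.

423.0 g

Pure Ca(OH)2 available = 352.5 g × 0.941 = 331.70 g.
n(Ca(OH)2) = 331.70 g / 74.096 g/mol = 4.4767 mol.
From the equation the Ca(OH)2:CaCO3 mole ratio is 1:1, so n(CaCO3) = 4.4767 × 1/1 = 4.4767 mol.
Mass of CaCO3 = 4.4767 mol × 100.09 g/mol = 448.07 g.
Actual mass collected = 448.07 g × 0.944 = 422.98 g.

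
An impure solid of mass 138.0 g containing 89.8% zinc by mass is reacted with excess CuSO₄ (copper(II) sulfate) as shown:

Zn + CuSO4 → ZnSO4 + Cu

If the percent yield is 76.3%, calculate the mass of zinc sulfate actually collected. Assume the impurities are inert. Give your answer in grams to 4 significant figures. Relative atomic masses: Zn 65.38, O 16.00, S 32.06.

Pure Zn available = 138.0 g × 0.898 = 123.92 g.
M(Zn) = 65.38 g/mol.
M(ZnSO4) = 65.38 + 32.06 + 4(16.00) = 161.44 g/mol.
n(Zn) = 123.92 g / 65.38 g/mol = 1.8954 mol.
From the equation the Zn:ZnSO4 mole ratio is 1:1, so n(ZnSO4) = 1.8954 × 1/1 = 1.8954 mol.
Mass of ZnSO4 = 1.8954 mol × 161.44 g/mol = 306.00 g.
Actual mass collected = 306.00 g × 0.763 = 233.48 g.

233.5 g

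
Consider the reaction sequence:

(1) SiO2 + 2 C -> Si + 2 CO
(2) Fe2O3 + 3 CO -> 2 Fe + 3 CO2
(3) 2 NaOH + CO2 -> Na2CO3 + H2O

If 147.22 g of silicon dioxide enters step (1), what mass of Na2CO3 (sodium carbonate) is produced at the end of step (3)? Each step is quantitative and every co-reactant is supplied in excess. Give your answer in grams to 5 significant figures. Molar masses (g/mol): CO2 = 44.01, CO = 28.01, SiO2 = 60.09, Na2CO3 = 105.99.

519.35 g

n(SiO2) = 147.22 / 60.09 = 2.44999 mol.
Reaction (1): SiO2→CO ratio 1:2 ⇒ n(CO) = 4.89998 mol.
Reaction (2): CO→CO2 ratio 3:3 ⇒ n(CO2) = 4.89998 mol.
Reaction (3): CO2→Na2CO3 ratio 1:1 ⇒ n(Na2CO3) = 4.89998 mol.
Mass of Na2CO3 = 4.89998 × 105.99 = 519.349 g.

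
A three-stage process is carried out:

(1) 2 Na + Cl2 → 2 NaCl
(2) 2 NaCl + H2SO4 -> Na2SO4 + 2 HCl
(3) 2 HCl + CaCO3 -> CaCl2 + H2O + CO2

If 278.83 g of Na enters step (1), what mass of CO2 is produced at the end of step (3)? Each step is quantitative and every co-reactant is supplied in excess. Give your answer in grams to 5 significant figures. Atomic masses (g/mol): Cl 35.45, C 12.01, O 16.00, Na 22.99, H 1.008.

266.88 g

M(Na) = 22.99 g/mol.
M(CO2) = 12.01 + 2(16.00) = 44.01 g/mol.
n(Na) = 278.83 / 22.99 = 12.1283 mol.
Reaction (1): Na→NaCl ratio 2:2 ⇒ n(NaCl) = 12.1283 mol.
Reaction (2): NaCl→HCl ratio 2:2 ⇒ n(HCl) = 12.1283 mol.
Reaction (3): HCl→CO2 ratio 2:1 ⇒ n(CO2) = 6.06416 mol.
Mass of CO2 = 6.06416 × 44.01 = 266.884 g.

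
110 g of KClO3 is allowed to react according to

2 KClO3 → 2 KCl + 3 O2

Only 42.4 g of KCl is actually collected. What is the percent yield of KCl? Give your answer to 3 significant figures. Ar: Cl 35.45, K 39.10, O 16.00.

63.4 %

M(KClO3) = 39.10 + 35.45 + 3(16.00) = 122.55 g/mol.
M(KCl) = 39.10 + 35.45 = 74.55 g/mol.
n(KClO3) = 110.0 g / 122.55 g/mol = 0.8976 mol.
From the equation the KClO3:KCl mole ratio is 2:2, so n(KCl) = 0.8976 × 2/2 = 0.8976 mol.
Mass of KCl = 0.8976 mol × 74.55 g/mol = 66.92 g.
This is the theoretical yield. Percent yield = 42.4 g / 66.92 g × 100% = 63.36%.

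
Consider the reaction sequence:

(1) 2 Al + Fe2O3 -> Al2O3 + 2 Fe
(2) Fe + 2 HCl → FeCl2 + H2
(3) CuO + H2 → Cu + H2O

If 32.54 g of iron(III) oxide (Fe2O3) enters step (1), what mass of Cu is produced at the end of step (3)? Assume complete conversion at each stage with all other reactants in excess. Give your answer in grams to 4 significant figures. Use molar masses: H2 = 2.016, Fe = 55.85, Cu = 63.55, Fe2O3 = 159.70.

25.90 g

n(Fe2O3) = 32.54 / 159.70 = 0.20376 mol.
Reaction (1): Fe2O3→Fe ratio 1:2 ⇒ n(Fe) = 0.40751 mol.
Reaction (2): Fe→H2 ratio 1:1 ⇒ n(H2) = 0.40751 mol.
Reaction (3): H2→Cu ratio 1:1 ⇒ n(Cu) = 0.40751 mol.
Mass of Cu = 0.40751 × 63.55 = 25.898 g.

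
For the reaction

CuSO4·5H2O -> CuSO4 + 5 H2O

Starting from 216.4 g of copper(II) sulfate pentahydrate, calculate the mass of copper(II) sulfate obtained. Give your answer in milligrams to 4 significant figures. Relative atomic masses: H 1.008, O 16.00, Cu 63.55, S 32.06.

138300 mg

M(CuSO4·5H2O) = 63.55 + 32.06 + 9(16.00) + 10(1.008) = 249.69 g/mol.
M(CuSO4) = 63.55 + 32.06 + 4(16.00) = 159.61 g/mol.
n(CuSO4·5H2O) = 216.40 g / 249.69 g/mol = 0.86667 mol.
From the equation the CuSO4·5H2O:CuSO4 mole ratio is 1:1, so n(CuSO4) = 0.86667 × 1/1 = 0.86667 mol.
Mass of CuSO4 = 0.86667 mol × 159.61 g/mol = 138.33 g.
Converting to mg: 138.33 g = 138300 mg.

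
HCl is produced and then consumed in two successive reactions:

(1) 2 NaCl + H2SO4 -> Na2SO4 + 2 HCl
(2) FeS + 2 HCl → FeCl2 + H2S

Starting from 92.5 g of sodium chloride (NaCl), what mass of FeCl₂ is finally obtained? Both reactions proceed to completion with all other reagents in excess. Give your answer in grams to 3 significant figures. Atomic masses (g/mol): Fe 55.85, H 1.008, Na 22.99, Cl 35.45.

100 g

M(NaCl) = 22.99 + 35.45 = 58.44 g/mol.
M(FeCl2) = 55.85 + 2(35.45) = 126.75 g/mol.
n(NaCl) = 92.50 / 58.44 = 1.583 mol.
Step 1 gives a 2:2 ratio of NaCl to HCl, so n(HCl) = 1.583 mol.
In step 2 the HCl:FeCl2 ratio is 2:1, so n(FeCl2) = 0.7914 mol.
Mass of FeCl2 = 0.7914 × 126.75 = 100.3 g.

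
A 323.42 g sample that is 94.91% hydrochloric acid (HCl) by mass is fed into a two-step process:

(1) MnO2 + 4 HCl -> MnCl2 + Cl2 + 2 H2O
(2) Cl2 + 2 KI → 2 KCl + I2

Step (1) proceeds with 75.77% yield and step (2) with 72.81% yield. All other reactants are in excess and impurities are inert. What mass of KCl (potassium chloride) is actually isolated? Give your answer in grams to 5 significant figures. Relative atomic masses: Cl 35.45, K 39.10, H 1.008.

173.14 g

Pure HCl = 323.42 × 0.9491 = 306.958 g.
M(HCl) = 1.008 + 35.45 = 36.458 g/mol.
M(KCl) = 39.10 + 35.45 = 74.55 g/mol.
n(HCl) = 306.958 / 36.458 = 8.41949 mol.
Step 1 (HCl:Cl2 = 4:1): theoretical n(Cl2) = 2.10487 mol; at 75.77% yield, n(Cl2) = 1.59486 mol.
Step 2 (Cl2:KCl = 1:2): theoretical n(KCl) = 3.18973 mol, so theoretical mass = 3.18973 × 74.55 = 237.794 g.
At 72.81% yield, actual mass of KCl = 237.794 × 0.7281 = 173.138 g.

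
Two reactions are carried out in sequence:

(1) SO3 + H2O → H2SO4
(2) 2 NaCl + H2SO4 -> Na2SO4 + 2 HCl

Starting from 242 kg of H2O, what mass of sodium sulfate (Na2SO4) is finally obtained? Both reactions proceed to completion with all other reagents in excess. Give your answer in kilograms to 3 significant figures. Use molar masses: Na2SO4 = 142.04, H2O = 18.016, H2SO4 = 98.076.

242 kg = 242000 g.
n(H2O) = 242000 / 18.016 = 13430 mol.
Step 1 gives a 1:1 ratio of H2O to H2SO4, so n(H2SO4) = 13430 mol.
In step 2 the H2SO4:Na2SO4 ratio is 1:1, so n(Na2SO4) = 13430 mol.
Mass of Na2SO4 = 13430 × 142.04 = 1.908 × 10^6 g = 1910 kg.

1910 kg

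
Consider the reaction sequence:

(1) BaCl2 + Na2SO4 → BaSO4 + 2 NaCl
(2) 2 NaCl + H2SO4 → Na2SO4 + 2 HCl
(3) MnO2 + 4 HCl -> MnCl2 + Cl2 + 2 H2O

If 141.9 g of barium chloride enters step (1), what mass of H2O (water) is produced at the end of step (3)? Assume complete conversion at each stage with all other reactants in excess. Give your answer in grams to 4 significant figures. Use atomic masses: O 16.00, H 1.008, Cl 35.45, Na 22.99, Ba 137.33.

12.28 g

M(BaCl2) = 137.33 + 2(35.45) = 208.23 g/mol.
M(H2O) = 2(1.008) + 16.00 = 18.016 g/mol.
n(BaCl2) = 141.9 / 208.23 = 0.68146 mol.
Reaction (1): BaCl2→NaCl ratio 1:2 ⇒ n(NaCl) = 1.3629 mol.
Reaction (2): NaCl→HCl ratio 2:2 ⇒ n(HCl) = 1.3629 mol.
Reaction (3): HCl→H2O ratio 4:2 ⇒ n(H2O) = 0.68146 mol.
Mass of H2O = 0.68146 × 18.016 = 12.277 g.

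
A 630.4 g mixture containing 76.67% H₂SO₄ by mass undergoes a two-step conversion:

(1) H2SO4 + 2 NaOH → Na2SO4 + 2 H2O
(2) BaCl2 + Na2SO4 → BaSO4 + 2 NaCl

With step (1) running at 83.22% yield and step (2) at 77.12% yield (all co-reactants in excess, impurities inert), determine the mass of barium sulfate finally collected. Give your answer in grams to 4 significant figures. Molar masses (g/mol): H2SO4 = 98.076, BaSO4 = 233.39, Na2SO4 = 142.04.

738.2 g

Pure H2SO4 = 630.4 × 0.7667 = 483.33 g.
n(H2SO4) = 483.33 / 98.076 = 4.9281 mol.
Step 1 (H2SO4:Na2SO4 = 1:1): theoretical n(Na2SO4) = 4.9281 mol; at 83.22% yield, n(Na2SO4) = 4.1012 mol.
Step 2 (Na2SO4:BaSO4 = 1:1): theoretical n(BaSO4) = 4.1012 mol, so theoretical mass = 4.1012 × 233.39 = 957.17 g.
At 77.12% yield, actual mass of BaSO4 = 957.17 × 0.7712 = 738.17 g.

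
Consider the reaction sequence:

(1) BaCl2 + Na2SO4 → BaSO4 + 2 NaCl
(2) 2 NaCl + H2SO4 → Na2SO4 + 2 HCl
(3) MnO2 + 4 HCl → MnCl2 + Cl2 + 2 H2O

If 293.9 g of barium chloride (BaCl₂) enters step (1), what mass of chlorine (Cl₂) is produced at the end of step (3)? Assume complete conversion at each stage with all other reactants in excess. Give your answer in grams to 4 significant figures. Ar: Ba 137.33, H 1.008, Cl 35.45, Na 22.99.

M(BaCl2) = 137.33 + 2(35.45) = 208.23 g/mol.
M(Cl2) = 2(35.45) = 70.90 g/mol.
n(BaCl2) = 293.9 / 208.23 = 1.4114 mol.
Reaction (1): BaCl2→NaCl ratio 1:2 ⇒ n(NaCl) = 2.8228 mol.
Reaction (2): NaCl→HCl ratio 2:2 ⇒ n(HCl) = 2.8228 mol.
Reaction (3): HCl→Cl2 ratio 4:1 ⇒ n(Cl2) = 0.70571 mol.
Mass of Cl2 = 0.70571 × 70.90 = 50.035 g.

50.03 g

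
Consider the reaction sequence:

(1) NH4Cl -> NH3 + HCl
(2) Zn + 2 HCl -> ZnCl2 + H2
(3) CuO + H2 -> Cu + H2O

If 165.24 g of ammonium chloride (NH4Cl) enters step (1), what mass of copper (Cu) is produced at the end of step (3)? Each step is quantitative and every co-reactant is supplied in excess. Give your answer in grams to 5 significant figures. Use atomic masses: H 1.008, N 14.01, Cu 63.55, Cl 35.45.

98.155 g

M(NH4Cl) = 14.01 + 4(1.008) + 35.45 = 53.492 g/mol.
M(Cu) = 63.55 g/mol.
n(NH4Cl) = 165.24 / 53.492 = 3.08906 mol.
Reaction (1): NH4Cl→HCl ratio 1:1 ⇒ n(HCl) = 3.08906 mol.
Reaction (2): HCl→H2 ratio 2:1 ⇒ n(H2) = 1.54453 mol.
Reaction (3): H2→Cu ratio 1:1 ⇒ n(Cu) = 1.54453 mol.
Mass of Cu = 1.54453 × 63.55 = 98.1549 g.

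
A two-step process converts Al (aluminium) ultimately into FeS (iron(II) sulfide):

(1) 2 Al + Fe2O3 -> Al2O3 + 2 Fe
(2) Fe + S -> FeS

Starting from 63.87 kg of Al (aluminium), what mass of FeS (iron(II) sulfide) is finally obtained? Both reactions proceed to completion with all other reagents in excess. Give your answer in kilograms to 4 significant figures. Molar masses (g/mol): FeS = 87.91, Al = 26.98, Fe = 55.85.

63.87 kg = 63870 g.
n(Al) = 63870 / 26.98 = 2367.3 mol.
Step 1 gives a 2:2 ratio of Al to Fe, so n(Fe) = 2367.3 mol.
In step 2 the Fe:FeS ratio is 1:1, so n(FeS) = 2367.3 mol.
Mass of FeS = 2367.3 × 87.91 = 208110 g = 208.1 kg.

208.1 kg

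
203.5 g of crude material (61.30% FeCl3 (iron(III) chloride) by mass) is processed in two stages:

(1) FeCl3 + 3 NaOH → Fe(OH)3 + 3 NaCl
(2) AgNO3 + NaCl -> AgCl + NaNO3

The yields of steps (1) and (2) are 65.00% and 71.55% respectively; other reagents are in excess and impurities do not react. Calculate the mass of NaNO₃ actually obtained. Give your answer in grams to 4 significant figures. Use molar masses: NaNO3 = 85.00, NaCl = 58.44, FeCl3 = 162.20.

Pure FeCl3 = 203.5 × 0.6130 = 124.75 g.
n(FeCl3) = 124.75 / 162.20 = 0.76908 mol.
Step 1 (FeCl3:NaCl = 1:3): theoretical n(NaCl) = 2.3073 mol; at 65.00% yield, n(NaCl) = 1.4997 mol.
Step 2 (NaCl:NaNO3 = 1:1): theoretical n(NaNO3) = 1.4997 mol, so theoretical mass = 1.4997 × 85.00 = 127.48 g.
At 71.55% yield, actual mass of NaNO3 = 127.48 × 0.7155 = 91.209 g.

91.21 g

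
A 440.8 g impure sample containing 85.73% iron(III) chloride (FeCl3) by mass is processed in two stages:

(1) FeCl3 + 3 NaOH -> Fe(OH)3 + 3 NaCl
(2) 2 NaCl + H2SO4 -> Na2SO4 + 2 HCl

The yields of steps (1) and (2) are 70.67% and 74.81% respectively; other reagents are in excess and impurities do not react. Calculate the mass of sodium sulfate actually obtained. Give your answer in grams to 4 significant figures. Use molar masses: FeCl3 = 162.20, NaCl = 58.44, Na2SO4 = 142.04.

262.4 g

Pure FeCl3 = 440.8 × 0.8573 = 377.90 g.
n(FeCl3) = 377.90 / 162.20 = 2.3298 mol.
Step 1 (FeCl3:NaCl = 1:3): theoretical n(NaCl) = 6.9895 mol; at 70.67% yield, n(NaCl) = 4.9395 mol.
Step 2 (NaCl:Na2SO4 = 2:1): theoretical n(Na2SO4) = 2.4697 mol, so theoretical mass = 2.4697 × 142.04 = 350.80 g.
At 74.81% yield, actual mass of Na2SO4 = 350.80 × 0.7481 = 262.43 g.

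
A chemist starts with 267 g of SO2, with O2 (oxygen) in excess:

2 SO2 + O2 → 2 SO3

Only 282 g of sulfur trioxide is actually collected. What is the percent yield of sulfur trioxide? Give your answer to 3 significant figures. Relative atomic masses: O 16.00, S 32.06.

M(SO2) = 32.06 + 2(16.00) = 64.06 g/mol.
M(SO3) = 32.06 + 3(16.00) = 80.06 g/mol.
n(SO2) = 267.0 g / 64.06 g/mol = 4.168 mol.
From the equation the SO2:SO3 mole ratio is 2:2, so n(SO3) = 4.168 × 2/2 = 4.168 mol.
Mass of SO3 = 4.168 mol × 80.06 g/mol = 333.7 g.
This is the theoretical yield. Percent yield = 282 g / 333.7 g × 100% = 84.51%.

84.5 %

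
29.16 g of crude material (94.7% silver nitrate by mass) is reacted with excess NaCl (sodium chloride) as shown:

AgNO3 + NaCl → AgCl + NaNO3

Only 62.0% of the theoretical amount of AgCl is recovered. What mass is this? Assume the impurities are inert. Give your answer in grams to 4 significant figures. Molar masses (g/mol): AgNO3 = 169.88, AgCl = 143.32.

14.44 g

Pure AgNO3 available = 29.16 g × 0.947 = 27.615 g.
n(AgNO3) = 27.615 g / 169.88 g/mol = 0.16255 mol.
From the equation the AgNO3:AgCl mole ratio is 1:1, so n(AgCl) = 0.16255 × 1/1 = 0.16255 mol.
Mass of AgCl = 0.16255 mol × 143.32 g/mol = 23.297 g.
Actual mass collected = 23.297 g × 0.620 = 14.444 g.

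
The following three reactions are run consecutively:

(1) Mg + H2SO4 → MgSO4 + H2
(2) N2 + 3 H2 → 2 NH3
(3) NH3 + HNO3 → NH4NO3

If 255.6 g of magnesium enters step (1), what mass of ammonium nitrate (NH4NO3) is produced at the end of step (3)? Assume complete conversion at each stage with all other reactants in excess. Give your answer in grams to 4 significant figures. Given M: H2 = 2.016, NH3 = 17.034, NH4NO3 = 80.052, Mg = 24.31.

n(Mg) = 255.6 / 24.31 = 10.514 mol.
Reaction (1): Mg→H2 ratio 1:1 ⇒ n(H2) = 10.514 mol.
Reaction (2): H2→NH3 ratio 3:2 ⇒ n(NH3) = 7.0095 mol.
Reaction (3): NH3→NH4NO3 ratio 1:1 ⇒ n(NH4NO3) = 7.0095 mol.
Mass of NH4NO3 = 7.0095 × 80.052 = 561.12 g.

561.1 g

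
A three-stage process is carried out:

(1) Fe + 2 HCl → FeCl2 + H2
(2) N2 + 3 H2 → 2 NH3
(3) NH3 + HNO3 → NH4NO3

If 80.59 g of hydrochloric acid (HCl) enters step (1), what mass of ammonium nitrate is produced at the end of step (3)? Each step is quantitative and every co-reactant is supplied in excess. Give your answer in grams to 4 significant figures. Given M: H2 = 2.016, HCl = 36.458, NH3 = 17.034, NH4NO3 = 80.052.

n(HCl) = 80.59 / 36.458 = 2.2105 mol.
Reaction (1): HCl→H2 ratio 2:1 ⇒ n(H2) = 1.1052 mol.
Reaction (2): H2→NH3 ratio 3:2 ⇒ n(NH3) = 0.73683 mol.
Reaction (3): NH3→NH4NO3 ratio 1:1 ⇒ n(NH4NO3) = 0.73683 mol.
Mass of NH4NO3 = 0.73683 × 80.052 = 58.985 g.

58.98 g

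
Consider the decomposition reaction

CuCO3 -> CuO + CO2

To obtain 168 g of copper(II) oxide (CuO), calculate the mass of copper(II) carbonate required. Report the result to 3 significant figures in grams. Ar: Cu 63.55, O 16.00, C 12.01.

M(CuO) = 63.55 + 16.00 = 79.55 g/mol.
M(CuCO3) = 63.55 + 12.01 + 3(16.00) = 123.56 g/mol.
n(CuO) = 168.0 g / 79.55 g/mol = 2.112 mol.
From the equation the CuO:CuCO3 mole ratio is 1:1, so n(CuCO3) = 2.112 × 1/1 = 2.112 mol.
Mass of CuCO3 = 2.112 mol × 123.56 g/mol = 260.9 g.

261 g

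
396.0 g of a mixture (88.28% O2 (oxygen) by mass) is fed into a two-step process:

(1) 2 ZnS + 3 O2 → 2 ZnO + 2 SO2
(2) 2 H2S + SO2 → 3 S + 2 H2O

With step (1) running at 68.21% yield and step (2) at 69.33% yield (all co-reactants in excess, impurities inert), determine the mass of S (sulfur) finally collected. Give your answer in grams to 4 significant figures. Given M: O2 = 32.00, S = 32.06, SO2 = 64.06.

Pure O2 = 396.0 × 0.8828 = 349.59 g.
n(O2) = 349.59 / 32.00 = 10.925 mol.
Step 1 (O2:SO2 = 3:2): theoretical n(SO2) = 7.2831 mol; at 68.21% yield, n(SO2) = 4.9678 mol.
Step 2 (SO2:S = 1:3): theoretical n(S) = 14.903 mol, so theoretical mass = 14.903 × 32.06 = 477.80 g.
At 69.33% yield, actual mass of S = 477.80 × 0.6933 = 331.26 g.

331.3 g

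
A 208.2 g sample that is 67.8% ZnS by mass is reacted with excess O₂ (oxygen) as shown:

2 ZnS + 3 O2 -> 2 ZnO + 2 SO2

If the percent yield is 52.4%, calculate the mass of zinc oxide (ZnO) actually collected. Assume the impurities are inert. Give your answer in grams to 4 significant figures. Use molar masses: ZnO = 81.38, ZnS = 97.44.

Pure ZnS available = 208.2 g × 0.678 = 141.16 g.
n(ZnS) = 141.16 g / 97.44 g/mol = 1.4487 mol.
From the equation the ZnS:ZnO mole ratio is 2:2, so n(ZnO) = 1.4487 × 2/2 = 1.4487 mol.
Mass of ZnO = 1.4487 mol × 81.38 g/mol = 117.89 g.
Actual mass collected = 117.89 g × 0.524 = 61.776 g.

61.78 g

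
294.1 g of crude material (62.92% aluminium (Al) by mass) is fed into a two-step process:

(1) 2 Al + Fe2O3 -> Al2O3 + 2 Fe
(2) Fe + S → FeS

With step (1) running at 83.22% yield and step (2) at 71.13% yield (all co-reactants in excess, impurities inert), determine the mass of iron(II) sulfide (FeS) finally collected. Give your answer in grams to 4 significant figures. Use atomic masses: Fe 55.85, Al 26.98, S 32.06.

356.9 g

Pure Al = 294.1 × 0.6292 = 185.05 g.
M(Al) = 26.98 g/mol.
M(FeS) = 55.85 + 32.06 = 87.91 g/mol.
n(Al) = 185.05 / 26.98 = 6.8587 mol.
Step 1 (Al:Fe = 2:2): theoretical n(Fe) = 6.8587 mol; at 83.22% yield, n(Fe) = 5.7078 mol.
Step 2 (Fe:FeS = 1:1): theoretical n(FeS) = 5.7078 mol, so theoretical mass = 5.7078 × 87.91 = 501.77 g.
At 71.13% yield, actual mass of FeS = 501.77 × 0.7113 = 356.91 g.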